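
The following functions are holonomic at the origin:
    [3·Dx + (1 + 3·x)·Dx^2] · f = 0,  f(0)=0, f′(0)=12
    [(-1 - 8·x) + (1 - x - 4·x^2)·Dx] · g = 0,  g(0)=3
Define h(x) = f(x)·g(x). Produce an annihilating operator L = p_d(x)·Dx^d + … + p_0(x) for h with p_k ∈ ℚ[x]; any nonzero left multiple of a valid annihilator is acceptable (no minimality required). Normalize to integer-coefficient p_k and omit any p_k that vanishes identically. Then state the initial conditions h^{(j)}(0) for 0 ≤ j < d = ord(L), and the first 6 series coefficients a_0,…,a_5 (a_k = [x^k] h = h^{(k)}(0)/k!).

f: a_k = 0, 12, -18, 36, -81, 972/5, …
g: a_k = 3, 3, 15, 27, 87, 195, …
Product ⇒ symmetric product L₀, ord ≤ 2.
L = (11 + 48·x) + (-1 + 25·x + 60·x^2)·Dx + (-1 - 2·x + 7·x^2 + 12·x^3)·Dx^2  (order 2).
h: a_k = 0, 36, -18, 234, -81, 7191/5, …
ICs: h(0) = 0, h′(0) = 36.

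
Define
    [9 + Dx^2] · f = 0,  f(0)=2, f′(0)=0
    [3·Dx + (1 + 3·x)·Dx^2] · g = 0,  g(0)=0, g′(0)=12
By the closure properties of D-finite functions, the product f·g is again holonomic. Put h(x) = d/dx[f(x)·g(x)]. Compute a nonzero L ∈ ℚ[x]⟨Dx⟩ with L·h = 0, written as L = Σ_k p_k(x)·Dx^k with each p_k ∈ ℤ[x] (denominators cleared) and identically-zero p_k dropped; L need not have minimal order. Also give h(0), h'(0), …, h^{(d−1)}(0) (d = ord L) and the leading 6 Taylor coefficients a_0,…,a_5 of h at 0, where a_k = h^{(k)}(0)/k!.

f: a_k = 2, 0, -9, 0, 27/4, 0, …
g: a_k = 0, 12, -18, 36, -81, 972/5, …
f·g: L₀ = L_f ⊗_s L_g, ord ≤ 2·2.
Derive L from L₀ (diff closure).
L = (-675 - 3564·x - 10206·x^2 + 8748·x^3 + 94041·x^4 + 157464·x^5 + 78732·x^6) + (-216 - 864·x + 1620·x^2 + 14580·x^3 + 29160·x^4 + 17496·x^5)·Dx + (-84 - 396·x - 378·x^2 + 5832·x^3 + 23814·x^4 + 34992·x^5 + 17496·x^6)·Dx^2 + (-24 - 96·x + 180·x^2 + 1620·x^3 + 3240·x^4 + 1944·x^5)·Dx^3 + (-1 + 84·x^2 + 540·x^3 + 1485·x^4 + 1944·x^5 + 972·x^6)·Dx^4  (order 4).
h: a_k = 24, -72, -108, 0, 729, -2187, …
ICs: h(0) = 24, h′(0) = -72, h′′(0) = -216, h′′′(0) = 0.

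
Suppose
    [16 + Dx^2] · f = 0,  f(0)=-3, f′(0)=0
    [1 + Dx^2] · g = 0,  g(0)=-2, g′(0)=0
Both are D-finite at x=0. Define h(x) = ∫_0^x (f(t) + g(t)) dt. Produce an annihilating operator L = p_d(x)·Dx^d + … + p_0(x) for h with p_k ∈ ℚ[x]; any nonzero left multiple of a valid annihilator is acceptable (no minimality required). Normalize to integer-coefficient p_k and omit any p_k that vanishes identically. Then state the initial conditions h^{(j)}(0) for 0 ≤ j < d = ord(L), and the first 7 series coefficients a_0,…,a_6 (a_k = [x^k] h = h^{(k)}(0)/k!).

L = 16·Dx + 17·Dx^3 + Dx^5  (order 5).
h: a_k = 0, -5, 0, 25/3, 0, -77/12, 0, …
ICs: h(0) = 0, h′(0) = -5, h′′(0) = 0, h′′′(0) = 50, h′′′′(0) = 0.

f: a_k = -3, 0, 24, 0, -32, 0, 256/15, …
g: a_k = -2, 0, 1, 0, -1/12, 0, 1/360, …
Sum ⇒ L₀ = lclm(L_f,L_g) in ℚ(x)⟨Dx⟩.
∫: right-multiply L₀ by Dx.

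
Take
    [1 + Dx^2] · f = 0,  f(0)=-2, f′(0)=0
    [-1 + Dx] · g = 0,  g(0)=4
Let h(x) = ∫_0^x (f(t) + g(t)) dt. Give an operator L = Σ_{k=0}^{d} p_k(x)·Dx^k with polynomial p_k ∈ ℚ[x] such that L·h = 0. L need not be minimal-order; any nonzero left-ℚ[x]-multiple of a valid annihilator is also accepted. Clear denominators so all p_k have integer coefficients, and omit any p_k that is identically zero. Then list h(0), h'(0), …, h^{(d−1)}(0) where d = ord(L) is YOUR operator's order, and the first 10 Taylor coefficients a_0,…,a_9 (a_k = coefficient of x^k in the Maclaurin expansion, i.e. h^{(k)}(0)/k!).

L = -Dx + Dx^2 - Dx^3 + Dx^4  (order 4).
h: a_k = 0, 2, 2, 1, 1/6, 1/60, 1/180, 1/840, 1/10080, 1/181440, …
ICs: h(0) = 0, h′(0) = 2, h′′(0) = 4, h′′′(0) = 6.

f: a_k = -2, 0, 1, 0, -1/12, 0, 1/360, 0, -1/20160, 0, …
g: a_k = 4, 4, 2, 2/3, 1/6, 1/30, 1/180, 1/1260, 1/10080, 1/90720, …
Weyl lclm of L_f,L_g ⇒ L₀ (ord ≤ 3).
h=∫₀ˣh₀: take L = L₀·Dx.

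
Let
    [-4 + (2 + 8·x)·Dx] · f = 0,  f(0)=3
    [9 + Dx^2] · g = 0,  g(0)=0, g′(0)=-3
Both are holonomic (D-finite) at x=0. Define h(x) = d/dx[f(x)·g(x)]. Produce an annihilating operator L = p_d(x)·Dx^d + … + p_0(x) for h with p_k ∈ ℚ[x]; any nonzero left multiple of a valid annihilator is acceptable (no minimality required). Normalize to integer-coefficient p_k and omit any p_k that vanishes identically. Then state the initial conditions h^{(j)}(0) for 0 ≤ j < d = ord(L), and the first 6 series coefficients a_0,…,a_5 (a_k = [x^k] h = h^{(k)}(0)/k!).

f: a_k = 3, 6, -6, 12, -30, 84, …
g: a_k = 0, -3, 0, 9/2, 0, -81/40, …
f·g: L₀ = L_f ⊗_s L_g, ord ≤ 1·2.
h₀' ⇒ L via d/dx closure of L₀.
L = (131 + 1392·x + 4512·x^2 + 6912·x^3 + 6912·x^4) + (4 - 80·x - 576·x^2 - 768·x^3)·Dx + (7 + 80·x + 352·x^2 + 768·x^3 + 768·x^4)·Dx^2  (order 2).
h: a_k = -9, -36, 189/2, -36, 2277/8, -12609/10, …
ICs: h(0) = -9, h′(0) = -36.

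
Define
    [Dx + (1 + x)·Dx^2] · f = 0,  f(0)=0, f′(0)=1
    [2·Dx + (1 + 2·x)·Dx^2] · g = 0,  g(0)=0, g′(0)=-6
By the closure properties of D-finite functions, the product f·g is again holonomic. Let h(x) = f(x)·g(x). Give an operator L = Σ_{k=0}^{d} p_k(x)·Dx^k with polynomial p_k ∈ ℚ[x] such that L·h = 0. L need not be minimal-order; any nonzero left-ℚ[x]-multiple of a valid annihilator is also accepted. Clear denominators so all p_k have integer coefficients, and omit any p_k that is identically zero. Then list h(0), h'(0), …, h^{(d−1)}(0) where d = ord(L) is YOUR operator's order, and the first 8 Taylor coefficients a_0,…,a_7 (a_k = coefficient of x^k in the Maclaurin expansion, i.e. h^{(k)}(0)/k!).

f: a_k = 0, 1, -1/2, 1/3, -1/4, 1/5, -1/6, 1/7, …
g: a_k = 0, -6, 6, -8, 12, -96/5, 32, -384/7, …
f·g: L₀ = L_f ⊗_s L_g, ord ≤ 2·2.
L = (20 + 48·x + 32·x^2)·Dx + (66 + 268·x + 360·x^2 + 160·x^3)·Dx^2 + (32 + 180·x + 372·x^2 + 336·x^3 + 112·x^4)·Dx^3 + (3 + 22·x + 63·x^2 + 88·x^3 + 60·x^4 + 16·x^5)·Dx^4  (order 4).
h: a_k = 0, 0, -6, 9, -13, 39/2, -917/30, 249/5, …
ICs: h(0) = 0, h′(0) = 0, h′′(0) = -12, h′′′(0) = 54.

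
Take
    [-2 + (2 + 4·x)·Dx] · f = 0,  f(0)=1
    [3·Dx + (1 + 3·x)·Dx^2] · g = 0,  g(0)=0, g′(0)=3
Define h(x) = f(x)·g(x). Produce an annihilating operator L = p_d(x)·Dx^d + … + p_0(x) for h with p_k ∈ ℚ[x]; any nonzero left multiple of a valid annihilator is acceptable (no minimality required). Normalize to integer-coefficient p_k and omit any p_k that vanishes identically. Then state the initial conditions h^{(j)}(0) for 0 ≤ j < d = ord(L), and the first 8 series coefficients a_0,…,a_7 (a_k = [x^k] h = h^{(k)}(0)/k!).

f: a_k = 1, 1, -1/2, 1/2, -5/8, 7/8, -21/16, 33/16, …
g: a_k = 0, 3, -9/2, 9, -81/4, 243/5, -243/2, 2187/7, …
Product ⇒ symmetric product L₀, ord ≤ 2.
L = 3·x + (1 + 2·x)·Dx + (1 + 7·x + 16·x^2 + 12·x^3)·Dx^2  (order 2).
h: a_k = 0, 3, -3/2, 3, -15/2, 789/40, -4227/80, 40041/280, …
ICs: h(0) = 0, h′(0) = 3.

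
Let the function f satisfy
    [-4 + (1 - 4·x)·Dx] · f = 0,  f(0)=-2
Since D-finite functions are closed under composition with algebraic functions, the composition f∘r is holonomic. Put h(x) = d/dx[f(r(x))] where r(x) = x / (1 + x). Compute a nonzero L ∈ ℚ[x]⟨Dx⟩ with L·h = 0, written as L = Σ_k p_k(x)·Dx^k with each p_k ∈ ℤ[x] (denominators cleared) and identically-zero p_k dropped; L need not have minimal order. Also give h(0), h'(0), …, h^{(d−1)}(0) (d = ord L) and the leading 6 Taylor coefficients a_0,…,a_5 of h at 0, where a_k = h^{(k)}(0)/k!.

f: a_k = -2, -8, -32, -128, -512, -2048, …
Substitute x→r, Dx→(1/r')Dx; clear ⇒ L₀.
Differentiate: ansatz ord ≤ ord L₀ ⇒ L.
L = 6 + (-1 + 3·x)·Dx  (order 1).
h: a_k = -8, -48, -216, -864, -3240, -11664, …
ICs: h(0) = -8.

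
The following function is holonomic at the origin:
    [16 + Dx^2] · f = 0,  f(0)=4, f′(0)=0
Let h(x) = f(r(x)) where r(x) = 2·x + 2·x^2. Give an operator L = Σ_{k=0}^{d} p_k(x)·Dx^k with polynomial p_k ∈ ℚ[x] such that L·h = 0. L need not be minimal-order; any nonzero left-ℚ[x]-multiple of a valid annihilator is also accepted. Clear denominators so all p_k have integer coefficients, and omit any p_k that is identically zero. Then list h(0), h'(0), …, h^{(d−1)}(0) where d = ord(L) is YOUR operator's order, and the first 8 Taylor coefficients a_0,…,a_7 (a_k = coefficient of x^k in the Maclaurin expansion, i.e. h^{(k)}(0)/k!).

f: a_k = 4, 0, -32, 0, 128/3, 0, -1024/45, 0, …
f∘r: x↦r, Dx↦Dx/r' in L_f ⇒ L₀.
L = (64 + 384·x + 768·x^2 + 512·x^3) - 2·Dx + (1 + 2·x)·Dx^2  (order 2).
h: a_k = 4, 0, -128, -256, 1664/3, 8192/3, 118784/45, -90112/15, …
ICs: h(0) = 4, h′(0) = 0.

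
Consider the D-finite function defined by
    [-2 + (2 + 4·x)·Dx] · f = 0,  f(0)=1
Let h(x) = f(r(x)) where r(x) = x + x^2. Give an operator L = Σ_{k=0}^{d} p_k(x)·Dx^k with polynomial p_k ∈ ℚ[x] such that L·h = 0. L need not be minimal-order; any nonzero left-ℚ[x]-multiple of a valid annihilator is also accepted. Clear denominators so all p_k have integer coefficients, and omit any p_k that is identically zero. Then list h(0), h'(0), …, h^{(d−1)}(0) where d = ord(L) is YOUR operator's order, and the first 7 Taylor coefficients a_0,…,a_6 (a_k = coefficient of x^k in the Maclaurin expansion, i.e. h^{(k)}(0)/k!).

f: a_k = 1, 1, -1/2, 1/2, -5/8, 7/8, -21/16, …
Substitute x→r, Dx→(1/r')Dx; clear ⇒ L₀.
L = (-1 - 2·x) + (1 + 2·x + 2·x^2)·Dx  (order 1).
h: a_k = 1, 1, 1/2, -1/2, 3/8, -1/8, -3/16, …
ICs: h(0) = 1.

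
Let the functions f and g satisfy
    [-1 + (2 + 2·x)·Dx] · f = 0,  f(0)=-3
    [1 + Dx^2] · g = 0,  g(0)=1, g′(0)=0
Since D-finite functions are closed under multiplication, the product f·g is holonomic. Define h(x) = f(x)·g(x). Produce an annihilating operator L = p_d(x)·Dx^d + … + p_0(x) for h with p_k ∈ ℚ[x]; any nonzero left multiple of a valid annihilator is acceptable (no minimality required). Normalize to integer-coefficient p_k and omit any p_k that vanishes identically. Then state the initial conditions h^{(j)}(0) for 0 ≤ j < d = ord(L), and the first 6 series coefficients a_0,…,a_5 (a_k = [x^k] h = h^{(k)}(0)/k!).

L = (7 + 8·x + 4·x^2) + (-4 - 4·x)·Dx + (4 + 8·x + 4·x^2)·Dx^2  (order 2).
h: a_k = -3, -3/2, 15/8, 9/16, -25/128, -13/256, …
ICs: h(0) = -3, h′(0) = -3/2.

f: a_k = -3, -3/2, 3/8, -3/16, 15/128, -21/256, …
g: a_k = 1, 0, -1/2, 0, 1/24, 0, …
h₀=f·g: eliminate ⇒ L₀, order ≤ 1·2.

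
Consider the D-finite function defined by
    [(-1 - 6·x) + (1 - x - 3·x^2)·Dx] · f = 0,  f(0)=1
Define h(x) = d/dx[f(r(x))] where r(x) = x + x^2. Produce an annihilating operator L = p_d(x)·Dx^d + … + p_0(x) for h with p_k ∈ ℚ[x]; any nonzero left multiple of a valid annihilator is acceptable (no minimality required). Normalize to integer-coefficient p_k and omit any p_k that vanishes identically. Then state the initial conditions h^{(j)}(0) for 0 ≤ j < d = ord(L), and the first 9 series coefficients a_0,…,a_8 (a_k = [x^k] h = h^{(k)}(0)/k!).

L = (10 + 60·x + 168·x^2 + 396·x^3 + 648·x^4 + 540·x^5 + 180·x^6) + (-1 - 7·x - 6·x^2 + 44·x^3 + 135·x^4 + 180·x^5 + 126·x^6 + 36·x^7)·Dx  (order 1).
h: a_k = 1, 10, 45, 176, 685, 2508, 8925, 31208, 107280, …
ICs: h(0) = 1.

f: a_k = 1, 1, 4, 7, 19, 40, 97, 217, 508, …
h₀=f(r): pull back L_f along r ⇒ L₀.
h₀' ⇒ L via d/dx closure of L₀.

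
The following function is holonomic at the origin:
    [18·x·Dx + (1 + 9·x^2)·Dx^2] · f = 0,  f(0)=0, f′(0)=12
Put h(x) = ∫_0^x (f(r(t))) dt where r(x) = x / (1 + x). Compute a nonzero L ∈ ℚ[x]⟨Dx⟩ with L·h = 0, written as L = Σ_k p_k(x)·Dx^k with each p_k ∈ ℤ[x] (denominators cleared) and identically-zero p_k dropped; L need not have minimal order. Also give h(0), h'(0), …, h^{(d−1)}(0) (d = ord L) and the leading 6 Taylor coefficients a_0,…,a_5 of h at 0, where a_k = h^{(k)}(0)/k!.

L = (2 + 20·x)·Dx^2 + (1 + 2·x + 10·x^2)·Dx^3  (order 3).
h: a_k = 0, 0, 6, -4, -6, 96/5, …
ICs: h(0) = 0, h′(0) = 0, h′′(0) = 12.

f: a_k = 0, 12, 0, -36, 0, 972/5, …
h₀=f(r): pull back L_f along r ⇒ L₀.
h=∫₀ˣh₀: take L = L₀·Dx.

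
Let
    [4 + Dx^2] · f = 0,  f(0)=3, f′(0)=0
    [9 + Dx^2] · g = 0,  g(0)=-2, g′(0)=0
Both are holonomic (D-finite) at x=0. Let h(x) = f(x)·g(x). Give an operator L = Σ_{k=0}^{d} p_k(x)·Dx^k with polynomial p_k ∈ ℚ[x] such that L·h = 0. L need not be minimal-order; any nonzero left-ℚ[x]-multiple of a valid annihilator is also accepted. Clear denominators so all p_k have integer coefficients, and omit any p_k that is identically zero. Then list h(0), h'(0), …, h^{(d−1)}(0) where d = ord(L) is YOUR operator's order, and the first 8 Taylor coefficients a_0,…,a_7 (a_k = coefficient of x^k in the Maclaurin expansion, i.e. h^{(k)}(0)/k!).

L = 25 + 26·Dx^2 + Dx^4  (order 4).
h: a_k = -6, 0, 39, 0, -313/4, 0, 7813/120, 0, …
ICs: h(0) = -6, h′(0) = 0, h′′(0) = 78, h′′′(0) = 0.

f: a_k = 3, 0, -6, 0, 2, 0, -4/15, 0, …
g: a_k = -2, 0, 9, 0, -27/4, 0, 81/40, 0, …
Product ⇒ symmetric product L₀, ord ≤ 4.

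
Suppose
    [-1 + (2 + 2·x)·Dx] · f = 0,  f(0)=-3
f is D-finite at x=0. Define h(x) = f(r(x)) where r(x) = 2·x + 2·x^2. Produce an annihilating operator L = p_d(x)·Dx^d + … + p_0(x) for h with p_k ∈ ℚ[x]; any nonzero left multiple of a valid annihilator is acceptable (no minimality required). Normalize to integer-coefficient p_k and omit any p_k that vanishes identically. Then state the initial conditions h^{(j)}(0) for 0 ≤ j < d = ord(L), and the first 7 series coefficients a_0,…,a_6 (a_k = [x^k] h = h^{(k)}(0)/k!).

f: a_k = -3, -3/2, 3/8, -3/16, 15/128, -21/256, 63/1024, …
Change of var in L_f (x↦r) gives L₀.
L = (-1 - 2·x) + (1 + 2·x + 2·x^2)·Dx  (order 1).
h: a_k = -3, -3, -3/2, 3/2, -9/8, 3/8, 9/16, …
ICs: h(0) = -3.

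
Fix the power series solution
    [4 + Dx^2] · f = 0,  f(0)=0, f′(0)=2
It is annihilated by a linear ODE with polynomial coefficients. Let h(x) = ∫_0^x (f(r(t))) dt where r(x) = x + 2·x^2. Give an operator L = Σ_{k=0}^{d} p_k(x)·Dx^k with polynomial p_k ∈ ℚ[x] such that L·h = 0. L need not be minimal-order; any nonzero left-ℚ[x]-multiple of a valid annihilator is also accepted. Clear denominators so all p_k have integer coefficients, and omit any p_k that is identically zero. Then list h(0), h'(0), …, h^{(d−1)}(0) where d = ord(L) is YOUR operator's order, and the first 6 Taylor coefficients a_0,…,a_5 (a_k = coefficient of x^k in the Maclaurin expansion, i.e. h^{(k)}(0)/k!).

L = (4 + 48·x + 192·x^2 + 256·x^3)·Dx - 4·Dx^2 + (1 + 4·x)·Dx^3  (order 3).
h: a_k = 0, 0, 1, 4/3, -1/3, -8/5, …
ICs: h(0) = 0, h′(0) = 0, h′′(0) = 2.

f: a_k = 0, 2, 0, -4/3, 0, 4/15, …
f∘r: x↦r, Dx↦Dx/r' in L_f ⇒ L₀.
∫: right-multiply L₀ by Dx.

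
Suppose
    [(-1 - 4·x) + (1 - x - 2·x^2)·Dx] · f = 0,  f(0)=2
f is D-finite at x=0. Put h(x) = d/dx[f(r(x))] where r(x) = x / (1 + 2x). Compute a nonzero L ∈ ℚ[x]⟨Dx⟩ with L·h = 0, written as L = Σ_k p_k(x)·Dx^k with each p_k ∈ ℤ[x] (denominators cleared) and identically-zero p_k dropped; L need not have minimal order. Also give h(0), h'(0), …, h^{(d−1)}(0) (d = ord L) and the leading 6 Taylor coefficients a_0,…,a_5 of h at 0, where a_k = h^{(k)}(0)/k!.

L = 2 + (-1 - 11·x - 36·x^2 - 36·x^3)·Dx  (order 1).
h: a_k = 2, 4, -18, 72, -270, 972, …
ICs: h(0) = 2.

f: a_k = 2, 2, 6, 10, 22, 42, …
L₀ from L_f via x↦r, Dx↦r'^{-1}Dx.
Derive L from L₀ (diff closure).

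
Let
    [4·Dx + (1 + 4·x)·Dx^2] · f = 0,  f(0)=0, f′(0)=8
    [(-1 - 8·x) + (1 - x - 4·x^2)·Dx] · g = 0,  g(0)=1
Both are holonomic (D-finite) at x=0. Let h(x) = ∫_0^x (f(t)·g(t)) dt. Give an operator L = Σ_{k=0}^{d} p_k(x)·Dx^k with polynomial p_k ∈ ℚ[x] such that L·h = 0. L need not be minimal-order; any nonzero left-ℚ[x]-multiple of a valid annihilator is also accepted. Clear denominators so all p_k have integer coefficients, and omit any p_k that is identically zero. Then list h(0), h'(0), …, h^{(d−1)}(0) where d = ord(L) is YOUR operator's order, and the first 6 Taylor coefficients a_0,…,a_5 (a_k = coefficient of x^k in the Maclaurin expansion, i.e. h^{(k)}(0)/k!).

f: a_k = 0, 8, -16, 128/3, -128, 2048/5, …
g: a_k = 1, 1, 5, 9, 29, 65, …
L₀ := L_f ⊗_s L_g (sym. prod.), ord ≤ 2.
Integrate: L := L₀·Dx.
L = (12 + 64·x)·Dx + (-2 + 28·x + 80·x^2)·Dx^2 + (-1 - 3·x + 8·x^2 + 16·x^3)·Dx^3  (order 3).
h: a_k = 0, 0, 4, -8/3, 50/3, -56/3, …
ICs: h(0) = 0, h′(0) = 0, h′′(0) = 8.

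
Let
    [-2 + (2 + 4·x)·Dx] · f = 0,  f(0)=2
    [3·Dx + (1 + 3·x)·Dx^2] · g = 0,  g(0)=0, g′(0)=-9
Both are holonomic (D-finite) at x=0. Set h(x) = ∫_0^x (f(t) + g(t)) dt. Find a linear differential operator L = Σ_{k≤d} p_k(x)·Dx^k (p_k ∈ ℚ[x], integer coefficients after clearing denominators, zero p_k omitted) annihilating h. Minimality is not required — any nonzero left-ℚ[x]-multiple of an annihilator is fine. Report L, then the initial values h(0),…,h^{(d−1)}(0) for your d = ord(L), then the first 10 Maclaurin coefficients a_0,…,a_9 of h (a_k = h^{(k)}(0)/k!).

f: a_k = 2, 2, -1, 1, -5/4, 7/4, -21/8, 33/8, -429/64, 715/64, …
g: a_k = 0, -9, 27/2, -27, 243/4, -729/5, 729/2, -6561/7, 19683/8, -6561, …
h₀=f+g: left-lcm gives L₀, ord ≤ 3.
∫: right-multiply L₀ by Dx.
L = (9 + 9·x)·Dx^2 + (15 + 54·x + 45·x^2)·Dx^3 + (2 + 13·x + 27·x^2 + 18·x^3)·Dx^4  (order 4).
h: a_k = 0, 2, -7/2, 25/6, -13/2, 119/10, -2881/120, 2895/56, -52257/448, 52345/192, …
ICs: h(0) = 0, h′(0) = 2, h′′(0) = -7, h′′′(0) = 25.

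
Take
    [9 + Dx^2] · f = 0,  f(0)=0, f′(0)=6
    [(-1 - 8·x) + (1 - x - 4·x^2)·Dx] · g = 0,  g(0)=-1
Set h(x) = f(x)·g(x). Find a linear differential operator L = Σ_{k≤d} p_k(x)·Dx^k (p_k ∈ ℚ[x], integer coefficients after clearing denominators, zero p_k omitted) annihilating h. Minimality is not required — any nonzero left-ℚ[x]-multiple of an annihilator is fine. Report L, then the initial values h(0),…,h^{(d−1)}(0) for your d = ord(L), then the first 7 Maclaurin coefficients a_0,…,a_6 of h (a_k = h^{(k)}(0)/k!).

f: a_k = 0, 6, 0, -9, 0, 81/20, 0, …
g: a_k = -1, -1, -5, -9, -29, -65, -181, …
Sym-product of L_f,L_g gives L₀ (≤ ord 2).
L = (-1 + 9·x + 36·x^2) + (2 + 16·x)·Dx + (-1 + x + 4·x^2)·Dx^2  (order 2).
h: a_k = 0, -6, -6, -21, -45, -2661/20, -6261/20, …
ICs: h(0) = 0, h′(0) = -6.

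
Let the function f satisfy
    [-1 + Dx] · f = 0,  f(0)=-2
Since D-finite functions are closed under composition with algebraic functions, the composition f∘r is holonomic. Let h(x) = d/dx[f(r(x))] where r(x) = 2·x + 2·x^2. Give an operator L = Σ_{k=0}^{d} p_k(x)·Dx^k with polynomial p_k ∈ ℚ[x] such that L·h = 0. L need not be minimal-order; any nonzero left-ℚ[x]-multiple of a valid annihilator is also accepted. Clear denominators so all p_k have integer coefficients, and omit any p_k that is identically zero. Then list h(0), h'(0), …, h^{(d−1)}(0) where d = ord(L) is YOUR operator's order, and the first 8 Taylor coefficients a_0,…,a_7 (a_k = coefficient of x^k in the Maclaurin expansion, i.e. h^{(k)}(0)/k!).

f: a_k = -2, -2, -1, -1/3, -1/12, -1/60, -1/360, -1/2520, …
Change of var in L_f (x↦r) gives L₀.
Derive L from L₀ (diff closure).
L = (4 + 8·x + 8·x^2) + (-1 - 2·x)·Dx  (order 1).
h: a_k = -4, -16, -32, -160/3, -208/3, -1216/15, -3712/45, -24448/315, …
ICs: h(0) = -4.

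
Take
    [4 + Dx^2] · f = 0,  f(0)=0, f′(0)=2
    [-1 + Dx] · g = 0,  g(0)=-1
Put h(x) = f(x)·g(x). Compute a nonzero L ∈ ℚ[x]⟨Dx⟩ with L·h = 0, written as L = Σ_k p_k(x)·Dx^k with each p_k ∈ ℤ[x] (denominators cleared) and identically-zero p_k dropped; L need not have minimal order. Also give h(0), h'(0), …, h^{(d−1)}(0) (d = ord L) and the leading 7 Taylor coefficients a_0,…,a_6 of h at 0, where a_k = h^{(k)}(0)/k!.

L = 5 - 2·Dx + Dx^2  (order 2).
h: a_k = 0, -2, -2, 1/3, 1, 19/60, -11/180, …
ICs: h(0) = 0, h′(0) = -2.

f: a_k = 0, 2, 0, -4/3, 0, 4/15, 0, …
g: a_k = -1, -1, -1/2, -1/6, -1/24, -1/120, -1/720, …
h₀=f·g: eliminate ⇒ L₀, order ≤ 2·1.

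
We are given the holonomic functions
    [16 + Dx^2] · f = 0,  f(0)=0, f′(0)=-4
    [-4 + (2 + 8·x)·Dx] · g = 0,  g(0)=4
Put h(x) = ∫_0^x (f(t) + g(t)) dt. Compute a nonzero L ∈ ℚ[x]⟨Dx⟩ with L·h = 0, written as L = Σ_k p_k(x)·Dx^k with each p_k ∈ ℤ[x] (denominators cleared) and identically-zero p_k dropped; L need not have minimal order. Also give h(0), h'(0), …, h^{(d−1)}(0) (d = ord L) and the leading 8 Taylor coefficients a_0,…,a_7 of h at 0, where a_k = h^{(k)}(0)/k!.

L = (-224 - 1024·x - 2048·x^2)·Dx + (48 + 704·x + 3072·x^2 + 4096·x^3)·Dx^2 + (-14 - 64·x - 128·x^2)·Dx^3 + (3 + 44·x + 192·x^2 + 256·x^3)·Dx^4  (order 4).
h: a_k = 0, 4, 2, -8/3, 20/3, -8, 776/45, -48, …
ICs: h(0) = 0, h′(0) = 4, h′′(0) = 4, h′′′(0) = -16.

f: a_k = 0, -4, 0, 32/3, 0, -128/15, 0, 1024/315, …
g: a_k = 4, 8, -8, 16, -40, 112, -336, 1056, …
f+g: L₀ = lclm(L_f,L_g), ord ≤ 2+1.
h=∫h₀ ⇒ L = L₀·Dx.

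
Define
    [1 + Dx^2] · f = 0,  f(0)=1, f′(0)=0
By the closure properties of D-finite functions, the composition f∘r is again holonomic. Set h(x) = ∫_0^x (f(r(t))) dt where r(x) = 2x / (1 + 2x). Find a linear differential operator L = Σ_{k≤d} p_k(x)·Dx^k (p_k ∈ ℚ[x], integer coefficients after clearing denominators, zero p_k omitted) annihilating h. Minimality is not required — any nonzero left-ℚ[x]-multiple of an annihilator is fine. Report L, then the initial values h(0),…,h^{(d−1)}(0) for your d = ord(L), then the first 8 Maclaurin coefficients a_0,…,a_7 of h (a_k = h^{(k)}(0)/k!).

f: a_k = 1, 0, -1/2, 0, 1/24, 0, -1/720, 0, …
L₀ from L_f via x↦r, Dx↦r'^{-1}Dx.
∫: right-multiply L₀ by Dx.
L = 4·Dx + (4 + 24·x + 48·x^2 + 32·x^3)·Dx^2 + (1 + 8·x + 24·x^2 + 32·x^3 + 16·x^4)·Dx^3  (order 3).
h: a_k = 0, 1, 0, -2/3, 2, -14/3, 88/9, -6004/315, …
ICs: h(0) = 0, h′(0) = 1, h′′(0) = 0.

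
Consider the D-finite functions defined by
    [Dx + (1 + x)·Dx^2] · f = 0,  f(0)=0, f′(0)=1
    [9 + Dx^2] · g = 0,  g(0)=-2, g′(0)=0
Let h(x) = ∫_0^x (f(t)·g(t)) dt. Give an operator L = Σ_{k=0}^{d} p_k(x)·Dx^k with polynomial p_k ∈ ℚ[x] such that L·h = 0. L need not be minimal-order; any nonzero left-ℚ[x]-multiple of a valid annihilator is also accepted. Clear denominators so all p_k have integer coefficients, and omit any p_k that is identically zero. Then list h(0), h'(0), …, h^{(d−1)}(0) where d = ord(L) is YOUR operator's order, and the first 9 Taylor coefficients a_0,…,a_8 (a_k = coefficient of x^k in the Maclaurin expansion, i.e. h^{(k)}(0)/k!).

f: a_k = 0, 1, -1/2, 1/3, -1/4, 1/5, -1/6, 1/7, -1/8, …
g: a_k = -2, 0, 9, 0, -27/4, 0, 81/40, 0, -729/2240, …
Product ⇒ symmetric product L₀, ord ≤ 4.
Integrate: L := L₀·Dx.
L = (2493 + 10854·x + 17091·x^2 + 11664·x^3 + 2916·x^4)·Dx + (612 + 1908·x + 1944·x^2 + 648·x^3)·Dx^2 + (592 + 2484·x + 3834·x^2 + 2592·x^3 + 648·x^4)·Dx^3 + (68 + 212·x + 216·x^2 + 72·x^3)·Dx^4 + (35 + 142·x + 215·x^2 + 144·x^3 + 36·x^4)·Dx^5  (order 5).
h: a_k = 0, 0, -1, 1/3, 25/12, -4/5, -83/120, 5/24, 361/2240, …
ICs: h(0) = 0, h′(0) = 0, h′′(0) = -2, h′′′(0) = 2, h′′′′(0) = 50.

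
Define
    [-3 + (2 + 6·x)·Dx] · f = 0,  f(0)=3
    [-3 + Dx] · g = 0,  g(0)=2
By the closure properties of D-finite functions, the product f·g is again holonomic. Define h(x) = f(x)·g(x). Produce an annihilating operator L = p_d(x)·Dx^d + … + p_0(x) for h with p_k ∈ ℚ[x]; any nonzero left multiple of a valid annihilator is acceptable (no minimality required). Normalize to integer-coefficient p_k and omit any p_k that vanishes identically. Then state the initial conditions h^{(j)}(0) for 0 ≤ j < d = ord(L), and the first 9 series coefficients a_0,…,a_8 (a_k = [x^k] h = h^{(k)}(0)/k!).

L = (-9 - 18·x) + (2 + 6·x)·Dx  (order 1).
h: a_k = 6, 27, 189/4, 459/8, 2673/64, 26001/640, -21627/2560, 2456001/35840, -86498037/573440, …
ICs: h(0) = 6.

f: a_k = 3, 9/2, -27/8, 81/16, -1215/128, 5103/256, -45927/1024, 216513/2048, -8444007/32768, …
g: a_k = 2, 6, 9, 9, 27/4, 81/20, 81/40, 243/280, 729/2240, …
Product ⇒ symmetric product L₀, ord ≤ 1.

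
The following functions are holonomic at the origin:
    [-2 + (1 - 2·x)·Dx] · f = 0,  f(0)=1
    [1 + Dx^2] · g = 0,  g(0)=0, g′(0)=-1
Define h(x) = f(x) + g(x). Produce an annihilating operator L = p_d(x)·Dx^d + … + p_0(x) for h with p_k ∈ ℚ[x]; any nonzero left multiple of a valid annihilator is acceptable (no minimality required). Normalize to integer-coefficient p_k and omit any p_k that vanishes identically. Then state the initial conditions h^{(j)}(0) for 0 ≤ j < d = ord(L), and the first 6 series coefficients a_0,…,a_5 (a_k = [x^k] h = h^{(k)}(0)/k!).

L = (50 - 8·x + 8·x^2) + (-9 + 22·x - 12·x^2 + 8·x^3)·Dx + (50 - 8·x + 8·x^2)·Dx^2 + (-9 + 22·x - 12·x^2 + 8·x^3)·Dx^3  (order 3).
h: a_k = 1, 1, 4, 49/6, 16, 3839/120, …
ICs: h(0) = 1, h′(0) = 1, h′′(0) = 8.

f: a_k = 1, 2, 4, 8, 16, 32, …
g: a_k = 0, -1, 0, 1/6, 0, -1/120, …
L₀ := lclm(L_f,L_g); ord L₀ ≤ 1+2.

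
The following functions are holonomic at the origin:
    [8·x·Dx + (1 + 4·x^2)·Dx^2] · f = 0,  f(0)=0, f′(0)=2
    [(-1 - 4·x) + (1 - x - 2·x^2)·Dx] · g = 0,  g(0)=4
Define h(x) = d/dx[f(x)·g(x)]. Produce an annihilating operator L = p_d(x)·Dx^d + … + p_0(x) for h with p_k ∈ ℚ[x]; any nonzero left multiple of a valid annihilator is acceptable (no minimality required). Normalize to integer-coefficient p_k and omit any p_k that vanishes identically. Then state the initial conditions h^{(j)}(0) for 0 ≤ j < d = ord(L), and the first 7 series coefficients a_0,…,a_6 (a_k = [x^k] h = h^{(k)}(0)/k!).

f: a_k = 0, 2, 0, -8/3, 0, 32/5, 0, …
g: a_k = 4, 4, 12, 20, 44, 84, 172, …
Product ⇒ symmetric product L₀, ord ≤ 2.
h=h₀': d/dx-closure on L₀ ⇒ L.
L = (288·x^2 + 384·x^3 + 1152·x^4) + (5 + 24·x + 36·x^2 + 128·x^3 + 384·x^4 + 768·x^5)·Dx + (-1 - x - 12·x^2 + 12·x^3 - 8·x^4 + 64·x^5 + 96·x^6)·Dx^2  (order 2).
h: a_k = 8, 16, 40, 352/3, 408, 4208/5, 24184/15, …
ICs: h(0) = 8, h′(0) = 16.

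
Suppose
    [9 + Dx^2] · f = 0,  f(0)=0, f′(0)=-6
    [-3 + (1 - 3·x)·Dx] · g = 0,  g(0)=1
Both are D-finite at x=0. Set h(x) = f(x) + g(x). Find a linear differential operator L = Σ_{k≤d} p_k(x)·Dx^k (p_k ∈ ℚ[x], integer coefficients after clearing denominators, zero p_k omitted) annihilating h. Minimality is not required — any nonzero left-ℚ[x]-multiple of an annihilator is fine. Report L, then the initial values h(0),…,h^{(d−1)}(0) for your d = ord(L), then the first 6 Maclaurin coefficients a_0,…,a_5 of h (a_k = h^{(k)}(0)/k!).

L = (-63 + 54·x - 81·x^2) + (9 - 45·x + 81·x^2 - 81·x^3)·Dx + (-7 + 6·x - 9·x^2)·Dx^2 + (1 - 5·x + 9·x^2 - 9·x^3)·Dx^3  (order 3).
h: a_k = 1, -3, 9, 36, 81, 4779/20, …
ICs: h(0) = 1, h′(0) = -3, h′′(0) = 18.

f: a_k = 0, -6, 0, 9, 0, -81/20, …
g: a_k = 1, 3, 9, 27, 81, 243, …
h₀=f+g: left-lcm gives L₀, ord ≤ 3.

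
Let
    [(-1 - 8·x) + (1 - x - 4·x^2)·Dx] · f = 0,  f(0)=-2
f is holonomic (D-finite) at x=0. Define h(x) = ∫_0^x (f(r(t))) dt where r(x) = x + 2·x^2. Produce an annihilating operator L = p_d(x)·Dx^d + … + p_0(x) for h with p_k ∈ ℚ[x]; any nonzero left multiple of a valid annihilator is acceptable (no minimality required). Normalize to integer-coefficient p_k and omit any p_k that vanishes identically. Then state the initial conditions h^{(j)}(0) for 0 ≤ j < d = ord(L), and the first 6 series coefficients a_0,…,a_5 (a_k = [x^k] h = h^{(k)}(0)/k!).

L = (1 + 12·x + 48·x^2 + 64·x^3)·Dx + (-1 + x + 6·x^2 + 16·x^3 + 16·x^4)·Dx^2  (order 2).
h: a_k = 0, -2, -1, -14/3, -29/2, -206/5, …
ICs: h(0) = 0, h′(0) = -2.

f: a_k = -2, -2, -10, -18, -58, -130, …
f∘r: x↦r, Dx↦Dx/r' in L_f ⇒ L₀.
h=∫₀ˣh₀: take L = L₀·Dx.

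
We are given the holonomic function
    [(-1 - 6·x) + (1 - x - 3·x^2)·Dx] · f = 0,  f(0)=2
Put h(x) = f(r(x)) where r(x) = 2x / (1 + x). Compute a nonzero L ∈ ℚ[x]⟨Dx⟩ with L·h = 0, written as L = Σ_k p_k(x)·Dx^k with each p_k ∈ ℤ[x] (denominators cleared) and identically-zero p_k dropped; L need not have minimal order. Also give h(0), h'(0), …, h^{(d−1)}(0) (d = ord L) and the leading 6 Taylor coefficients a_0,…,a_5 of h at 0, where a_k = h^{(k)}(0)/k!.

L = (2 + 26·x) + (-1 - x + 13·x^2 + 13·x^3)·Dx  (order 1).
h: a_k = 2, 4, 28, 52, 364, 676, …
ICs: h(0) = 2.

f: a_k = 2, 2, 8, 14, 38, 80, …
f∘r: x↦r, Dx↦Dx/r' in L_f ⇒ L₀.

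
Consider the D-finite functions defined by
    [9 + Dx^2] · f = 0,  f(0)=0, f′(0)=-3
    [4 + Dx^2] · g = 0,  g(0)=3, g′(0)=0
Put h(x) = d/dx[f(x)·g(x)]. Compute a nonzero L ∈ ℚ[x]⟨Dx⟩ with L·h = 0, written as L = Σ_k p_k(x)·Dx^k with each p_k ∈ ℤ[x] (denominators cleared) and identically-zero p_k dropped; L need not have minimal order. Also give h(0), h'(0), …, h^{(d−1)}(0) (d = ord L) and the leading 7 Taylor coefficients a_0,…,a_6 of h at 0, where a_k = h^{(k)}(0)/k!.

L = 25 + 26·Dx^2 + Dx^4  (order 4).
h: a_k = -9, 0, 189/2, 0, -1563/8, 0, 13021/80, …
ICs: h(0) = -9, h′(0) = 0, h′′(0) = 189, h′′′(0) = 0.

f: a_k = 0, -3, 0, 9/2, 0, -81/40, 0, …
g: a_k = 3, 0, -6, 0, 2, 0, -4/15, …
Product ⇒ symmetric product L₀, ord ≤ 4.
Derive L from L₀ (diff closure).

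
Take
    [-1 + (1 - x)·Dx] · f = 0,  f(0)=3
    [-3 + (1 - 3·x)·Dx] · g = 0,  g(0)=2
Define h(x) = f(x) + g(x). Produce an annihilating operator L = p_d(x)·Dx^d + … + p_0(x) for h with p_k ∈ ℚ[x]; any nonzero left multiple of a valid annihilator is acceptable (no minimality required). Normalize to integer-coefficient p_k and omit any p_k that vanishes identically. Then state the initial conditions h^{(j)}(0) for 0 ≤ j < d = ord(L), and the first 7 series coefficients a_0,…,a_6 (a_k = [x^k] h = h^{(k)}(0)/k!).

L = -6 + (8 - 12·x)·Dx + (-1 + 4·x - 3·x^2)·Dx^2  (order 2).
h: a_k = 5, 9, 21, 57, 165, 489, 1461, …
ICs: h(0) = 5, h′(0) = 9.

f: a_k = 3, 3, 3, 3, 3, 3, 3, …
g: a_k = 2, 6, 18, 54, 162, 486, 1458, …
h₀=f+g: left-lcm gives L₀, ord ≤ 2.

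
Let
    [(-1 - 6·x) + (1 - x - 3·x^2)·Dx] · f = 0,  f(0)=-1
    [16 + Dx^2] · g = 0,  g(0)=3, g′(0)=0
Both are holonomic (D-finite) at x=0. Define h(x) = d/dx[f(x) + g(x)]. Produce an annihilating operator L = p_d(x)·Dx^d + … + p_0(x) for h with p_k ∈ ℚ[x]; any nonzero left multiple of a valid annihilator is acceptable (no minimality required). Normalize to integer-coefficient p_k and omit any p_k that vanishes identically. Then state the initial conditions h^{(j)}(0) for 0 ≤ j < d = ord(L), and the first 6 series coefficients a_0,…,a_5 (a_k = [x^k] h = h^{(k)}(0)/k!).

L = (4672 + 20416·x + 66304·x^2 + 32640·x^3 + 66240·x^4 + 62208·x^5 + 62208·x^6) + (-464 - 2352·x + 3792·x^2 + 6752·x^3 - 2400·x^4 + 5184·x^5 + 24192·x^6 + 20736·x^7)·Dx + (292 + 1276·x + 4144·x^2 + 2040·x^3 + 4140·x^4 + 3888·x^5 + 3888·x^6)·Dx^2 + (-29 - 147·x + 237·x^2 + 422·x^3 - 150·x^4 + 324·x^5 + 1512·x^6 + 1296·x^7)·Dx^3  (order 3).
h: a_k = -1, -56, -21, 52, -200, -3422/5, …
ICs: h(0) = -1, h′(0) = -56, h′′(0) = -42.

f: a_k = -1, -1, -4, -7, -19, -40, …
g: a_k = 3, 0, -24, 0, 32, 0, …
Weyl lclm of L_f,L_g ⇒ L₀ (ord ≤ 3).
Derive L from L₀ (diff closure).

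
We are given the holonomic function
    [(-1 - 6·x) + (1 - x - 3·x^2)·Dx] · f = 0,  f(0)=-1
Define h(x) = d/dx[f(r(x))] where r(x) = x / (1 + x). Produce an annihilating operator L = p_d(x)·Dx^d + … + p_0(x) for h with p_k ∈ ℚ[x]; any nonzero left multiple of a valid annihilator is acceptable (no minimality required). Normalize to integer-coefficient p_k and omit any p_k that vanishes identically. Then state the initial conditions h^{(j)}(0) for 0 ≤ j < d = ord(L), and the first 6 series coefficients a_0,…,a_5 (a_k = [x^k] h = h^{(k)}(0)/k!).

f: a_k = -1, -1, -4, -7, -19, -40, …
h₀=f(r): pull back L_f along r ⇒ L₀.
Derive L from L₀ (diff closure).
L = (6 + 18·x + 72·x^2 + 42·x^3) + (-1 - 9·x - 12·x^2 + 17·x^3 + 21·x^4)·Dx  (order 1).
h: a_k = -1, -6, 0, -36, 45, -216, …
ICs: h(0) = -1.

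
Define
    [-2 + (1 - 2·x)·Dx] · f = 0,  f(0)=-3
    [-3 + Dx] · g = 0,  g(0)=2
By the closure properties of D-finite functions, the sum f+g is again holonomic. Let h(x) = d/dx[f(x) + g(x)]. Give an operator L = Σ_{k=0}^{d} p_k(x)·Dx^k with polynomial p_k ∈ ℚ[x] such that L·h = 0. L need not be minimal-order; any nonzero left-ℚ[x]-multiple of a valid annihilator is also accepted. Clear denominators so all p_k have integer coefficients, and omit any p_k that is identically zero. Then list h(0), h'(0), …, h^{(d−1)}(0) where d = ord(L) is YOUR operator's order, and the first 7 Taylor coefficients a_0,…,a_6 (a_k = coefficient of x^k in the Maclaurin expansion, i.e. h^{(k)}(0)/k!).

L = (36 + 72·x) + (-15 - 36·x + 36·x^2)·Dx + (1 + 4·x - 12·x^2)·Dx^2  (order 2).
h: a_k = 0, -6, -45, -165, -1839/4, -22797/20, -107277/40, …
ICs: h(0) = 0, h′(0) = -6.

f: a_k = -3, -6, -12, -24, -48, -96, -192, …
g: a_k = 2, 6, 9, 9, 27/4, 81/20, 81/40, …
f+g: L₀ = lclm(L_f,L_g), ord ≤ 1+1.
h=h₀': d/dx-closure on L₀ ⇒ L.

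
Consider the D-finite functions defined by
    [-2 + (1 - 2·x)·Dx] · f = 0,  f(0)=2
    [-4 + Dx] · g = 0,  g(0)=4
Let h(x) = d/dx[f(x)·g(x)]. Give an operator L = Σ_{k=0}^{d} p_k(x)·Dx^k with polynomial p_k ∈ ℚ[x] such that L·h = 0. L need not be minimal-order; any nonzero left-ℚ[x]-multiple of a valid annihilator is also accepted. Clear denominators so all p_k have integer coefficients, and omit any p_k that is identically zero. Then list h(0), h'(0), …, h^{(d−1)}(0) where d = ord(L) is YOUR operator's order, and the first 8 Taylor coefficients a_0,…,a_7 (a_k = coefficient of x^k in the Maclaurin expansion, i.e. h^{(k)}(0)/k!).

L = (20 - 48·x + 32·x^2) + (-3 + 10·x - 8·x^2)·Dx  (order 1).
h: a_k = 48, 320, 1216, 3584, 27904/3, 338944/15, 158720/3, 38125568/315, …
ICs: h(0) = 48.

f: a_k = 2, 4, 8, 16, 32, 64, 128, 256, …
g: a_k = 4, 16, 32, 128/3, 128/3, 512/15, 1024/45, 4096/315, …
Product ⇒ symmetric product L₀, ord ≤ 1.
Differentiate: ansatz ord ≤ ord L₀ ⇒ L.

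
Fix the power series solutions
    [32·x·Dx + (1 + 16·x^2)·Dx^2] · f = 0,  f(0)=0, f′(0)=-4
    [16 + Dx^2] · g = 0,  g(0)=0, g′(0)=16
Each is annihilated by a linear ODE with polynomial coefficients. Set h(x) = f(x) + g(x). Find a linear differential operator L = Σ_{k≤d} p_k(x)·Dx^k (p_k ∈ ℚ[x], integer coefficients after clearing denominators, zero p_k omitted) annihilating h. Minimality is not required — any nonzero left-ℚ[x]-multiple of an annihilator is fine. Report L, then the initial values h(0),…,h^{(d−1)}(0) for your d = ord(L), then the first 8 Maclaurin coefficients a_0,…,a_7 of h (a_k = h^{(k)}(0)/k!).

L = (-5632·x + 114688·x^3 + 131072·x^5)·Dx + (-16 + 1792·x^2 + 36864·x^4 + 65536·x^6)·Dx^2 + (-352·x + 7168·x^3 + 8192·x^5)·Dx^3 + (-1 + 112·x^2 + 2304·x^4 + 4096·x^6)·Dx^4  (order 4).
h: a_k = 0, 12, 0, -64/3, 0, -512/3, 0, 733184/315, …
ICs: h(0) = 0, h′(0) = 12, h′′(0) = 0, h′′′(0) = -128.

f: a_k = 0, -4, 0, 64/3, 0, -1024/5, 0, 16384/7, …
g: a_k = 0, 16, 0, -128/3, 0, 512/15, 0, -4096/315, …
h₀=f+g: left-lcm gives L₀, ord ≤ 4.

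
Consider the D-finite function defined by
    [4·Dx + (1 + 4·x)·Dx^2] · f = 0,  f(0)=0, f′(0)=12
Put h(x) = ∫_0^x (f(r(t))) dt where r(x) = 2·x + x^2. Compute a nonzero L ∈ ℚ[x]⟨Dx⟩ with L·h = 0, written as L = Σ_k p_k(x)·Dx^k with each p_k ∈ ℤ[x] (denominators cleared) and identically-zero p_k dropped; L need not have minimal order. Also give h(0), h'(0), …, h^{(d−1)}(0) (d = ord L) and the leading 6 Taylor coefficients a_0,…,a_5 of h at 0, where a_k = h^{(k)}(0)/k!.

L = (7 + 8·x + 4·x^2)·Dx^2 + (1 + 9·x + 12·x^2 + 4·x^3)·Dx^3  (order 3).
h: a_k = 0, 0, 12, -28, 104, -2328/5, …
ICs: h(0) = 0, h′(0) = 0, h′′(0) = 24.

f: a_k = 0, 12, -24, 64, -192, 3072/5, …
h₀=f(r): pull back L_f along r ⇒ L₀.
h=∫h₀ ⇒ L = L₀·Dx.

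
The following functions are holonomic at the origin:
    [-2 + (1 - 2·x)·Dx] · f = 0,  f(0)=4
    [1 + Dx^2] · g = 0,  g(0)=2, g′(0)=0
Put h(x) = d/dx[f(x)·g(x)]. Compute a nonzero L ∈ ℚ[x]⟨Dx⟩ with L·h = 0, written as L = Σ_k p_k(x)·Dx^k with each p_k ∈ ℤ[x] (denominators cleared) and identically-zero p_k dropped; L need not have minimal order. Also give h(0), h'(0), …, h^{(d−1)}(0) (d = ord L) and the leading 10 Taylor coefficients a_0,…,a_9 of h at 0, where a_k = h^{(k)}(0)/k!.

L = (-7 - 4·x + 4·x^2) + (-4 + 8·x)·Dx + (1 - 4·x + 4·x^2)·Dx^2  (order 2).
h: a_k = 16, 56, 168, 1348/3, 3370/3, 40439/15, 283073/45, 9058337/630, 9058337/280, 3261001319/45360, …
ICs: h(0) = 16, h′(0) = 56.

f: a_k = 4, 8, 16, 32, 64, 128, 256, 512, 1024, 2048, …
g: a_k = 2, 0, -1, 0, 1/12, 0, -1/360, 0, 1/20160, 0, …
L₀ := L_f ⊗_s L_g (sym. prod.), ord ≤ 2.
Derive L from L₀ (diff closure).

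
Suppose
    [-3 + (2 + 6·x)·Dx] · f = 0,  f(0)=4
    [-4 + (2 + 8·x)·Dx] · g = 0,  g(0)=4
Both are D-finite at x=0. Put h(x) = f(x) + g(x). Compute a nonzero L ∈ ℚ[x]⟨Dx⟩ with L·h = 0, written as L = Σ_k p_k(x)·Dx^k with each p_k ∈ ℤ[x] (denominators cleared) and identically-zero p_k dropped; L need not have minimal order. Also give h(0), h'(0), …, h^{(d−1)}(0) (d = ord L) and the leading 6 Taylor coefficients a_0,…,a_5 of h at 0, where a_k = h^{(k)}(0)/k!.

f: a_k = 4, 6, -9/2, 27/4, -405/32, 1701/64, …
g: a_k = 4, 8, -8, 16, -40, 112, …
h₀=f+g: left-lcm gives L₀, ord ≤ 2.
L = -6 + (7 + 24·x)·Dx + (2 + 14·x + 24·x^2)·Dx^2  (order 2).
h: a_k = 8, 14, -25/2, 91/4, -1685/32, 8869/64, …
ICs: h(0) = 8, h′(0) = 14.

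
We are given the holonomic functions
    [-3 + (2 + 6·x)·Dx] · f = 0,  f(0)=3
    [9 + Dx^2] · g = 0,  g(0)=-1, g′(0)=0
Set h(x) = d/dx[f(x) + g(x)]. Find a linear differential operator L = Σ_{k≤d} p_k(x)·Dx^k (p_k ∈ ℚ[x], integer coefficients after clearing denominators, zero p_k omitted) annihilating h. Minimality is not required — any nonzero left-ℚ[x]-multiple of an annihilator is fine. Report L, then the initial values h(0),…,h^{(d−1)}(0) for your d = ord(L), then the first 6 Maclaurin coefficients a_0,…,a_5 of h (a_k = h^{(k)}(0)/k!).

f: a_k = 3, 9/2, -27/8, 81/16, -1215/128, 5103/256, …
g: a_k = -1, 0, 9/2, 0, -27/8, 0, …
Weyl lclm of L_f,L_g ⇒ L₀ (ord ≤ 3).
Derive L from L₀ (diff closure).
L = (-513 - 648·x - 972·x^2) + (-126 - 810·x - 1944·x^2 - 1944·x^3)·Dx + (-57 - 72·x - 108·x^2)·Dx^2 + (-14 - 90·x - 216·x^2 - 216·x^3)·Dx^3  (order 3).
h: a_k = 9/2, 9/4, 243/16, -1647/32, 25515/256, -673353/2560, …
ICs: h(0) = 9/2, h′(0) = 9/4, h′′(0) = 243/8.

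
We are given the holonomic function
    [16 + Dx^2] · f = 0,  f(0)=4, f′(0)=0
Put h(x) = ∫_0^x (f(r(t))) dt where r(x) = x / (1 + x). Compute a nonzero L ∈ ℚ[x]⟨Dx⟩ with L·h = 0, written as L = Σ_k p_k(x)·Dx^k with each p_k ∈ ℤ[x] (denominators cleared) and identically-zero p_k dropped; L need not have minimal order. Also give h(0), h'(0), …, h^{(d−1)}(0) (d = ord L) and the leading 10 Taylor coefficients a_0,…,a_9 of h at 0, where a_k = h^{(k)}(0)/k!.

L = 16·Dx + (2 + 6·x + 6·x^2 + 2·x^3)·Dx^2 + (1 + 4·x + 6·x^2 + 4·x^3 + x^4)·Dx^3  (order 3).
h: a_k = 0, 4, 0, -32/3, 16, -32/3, -64/9, 1568/45, -328/5, 50272/567, …
ICs: h(0) = 0, h′(0) = 4, h′′(0) = 0.

f: a_k = 4, 0, -32, 0, 128/3, 0, -1024/45, 0, 2048/315, 0, …
L₀ from L_f via x↦r, Dx↦r'^{-1}Dx.
h=∫₀ˣh₀: take L = L₀·Dx.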